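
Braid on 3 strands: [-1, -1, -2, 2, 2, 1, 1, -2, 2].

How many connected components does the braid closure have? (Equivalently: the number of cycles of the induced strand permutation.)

Track the strand permutation on 3 strands, starting from identity.
  step 1: s1^-1 swaps positions 1,2 -> [2 1 3]
  step 2: s1^-1 swaps positions 1,2 -> [1 2 3]
  step 3: s2^-1 swaps positions 2,3 -> [1 3 2]
  step 4: s2 swaps positions 2,3 -> [1 2 3]
  step 5: s2 swaps positions 2,3 -> [1 3 2]
  step 6: s1 swaps positions 1,2 -> [3 1 2]
  step 7: s1 swaps positions 1,2 -> [1 3 2]
  step 8: s2^-1 swaps positions 2,3 -> [1 2 3]
  step 9: s2 swaps positions 2,3 -> [1 3 2]
Final permutation (position -> original strand): [1 3 2]
Closure components = cycle count of this permutation = 2.

Answer: 2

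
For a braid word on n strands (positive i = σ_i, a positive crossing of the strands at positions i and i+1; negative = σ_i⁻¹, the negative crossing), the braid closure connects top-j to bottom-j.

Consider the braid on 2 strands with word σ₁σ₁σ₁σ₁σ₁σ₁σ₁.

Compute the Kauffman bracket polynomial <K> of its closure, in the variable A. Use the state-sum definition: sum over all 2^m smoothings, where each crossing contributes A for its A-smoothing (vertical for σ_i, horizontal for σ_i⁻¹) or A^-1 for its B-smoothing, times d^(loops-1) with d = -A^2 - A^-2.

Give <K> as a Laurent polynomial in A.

-A^9 - A + A^-3 - A^-7 + A^-11 - A^-15 + A^-19

Derivation:
Braid: s1 s1 s1 s1 s1 s1 s1 on 2 strands, 7 crossings.
Writhe w = (#positive) - (#negative) = 7 - 0 = 7.
State-sum expansion of <K>. There are 2^7 = 128 states.
Smooth each crossing (0=||, 1=⌣⌢); contribution A^(Σ sign_k(1-2s_k)) * d^(L-1).
Tabulate the states by total A-exponent and number of loops L (A-exp: L × count):
  A^7: L=2 ×1
  A^5: L=1 ×7
  A^3: L=2 ×21
  A^1: L=3 ×35
  A^-1: L=4 ×35
  A^-3: L=5 ×21
  A^-5: L=6 ×7
  A^-7: L=7 ×1
Each group contributes A^e * Σ count * d^(L-1):
Powers of d = -A^2 - A^-2: d^2 = A^4 + 2 + A^-4; d^3 = -A^6 - 3*A^2 - 3*A^-2 - A^-6; d^4 = A^8 + 4*A^4 + 6 + 4*A^-4 + A^-8; d^5 = -A^10 - 5*A^6 - 10*A^2 - 10*A^-2 - 5*A^-6 - A^-10; d^6 = A^12 + 6*A^8 + 15*A^4 + 20 + 15*A^-4 + 6*A^-8 + A^-12.
  A^7 * (d) = -A^9 - A^5
  A^5 * (7) = 7*A^5
  A^3 * (21*d) = -21*A^5 - 21*A
  A^1 * (35*d^2) = 35*A^5 + 70*A + 35*A^-3
  A^-1 * (35*d^3) = -35*A^5 - 105*A - 105*A^-3 - 35*A^-7
  A^-3 * (21*d^4) = 21*A^5 + 84*A + 126*A^-3 + 84*A^-7 + 21*A^-11
  A^-5 * (7*d^5) = -7*A^5 - 35*A - 70*A^-3 - 70*A^-7 - 35*A^-11 - 7*A^-15
  A^-7 * (d^6) = A^5 + 6*A + 15*A^-3 + 20*A^-7 + 15*A^-11 + 6*A^-15 + A^-19
Summing the groups: <K> = -A^9 - A + A^-3 - A^-7 + A^-11 - A^-15 + A^-19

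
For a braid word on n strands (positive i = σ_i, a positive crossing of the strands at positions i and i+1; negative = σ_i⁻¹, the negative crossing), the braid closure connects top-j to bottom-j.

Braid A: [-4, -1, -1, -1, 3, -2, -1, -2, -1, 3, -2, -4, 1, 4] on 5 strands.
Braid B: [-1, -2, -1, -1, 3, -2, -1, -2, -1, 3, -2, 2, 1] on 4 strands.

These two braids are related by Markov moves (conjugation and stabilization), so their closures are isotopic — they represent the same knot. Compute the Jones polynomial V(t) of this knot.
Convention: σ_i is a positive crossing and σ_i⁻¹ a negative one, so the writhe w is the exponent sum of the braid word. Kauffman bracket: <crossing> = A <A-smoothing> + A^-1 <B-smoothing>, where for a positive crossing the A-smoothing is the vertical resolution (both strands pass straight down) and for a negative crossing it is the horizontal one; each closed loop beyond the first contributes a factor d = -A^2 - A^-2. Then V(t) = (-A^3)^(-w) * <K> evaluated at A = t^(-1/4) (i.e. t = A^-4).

Markov-equivalent braids have isotopic closures, hence identical knot invariants. Strip the Markov moves from each word to reach a common short braid β, then compute V(t) once on β.
Braid A: s4^-1 s1^-1 s1^-1 s1^-1 s3 s2^-1 s1^-1 s2^-1 s1^-1 s3 s2^-1 s4^-1 s1 s4 on 5 strands reduces by inverse Markov moves (closure unchanged at each step):
  Deconjugate: the word is γ·β·γ⁻¹ with γ = s4^-1 s1^-1 (prefix) and γ⁻¹ = s1 s4 (suffix); strip both.
  Destabilize: the word has the form β·s4^-1 where s4^-1 occurs only as the final letter (β ∈ B_4); drop it and the last strand → 4 strands.
Reduced to β = s1^-1 s1^-1 s3 s2^-1 s1^-1 s2^-1 s1^-1 s3 s2^-1 on 4 strands, 9 crossings.
Braid B: s1^-1 s2^-1 s1^-1 s1^-1 s3 s2^-1 s1^-1 s2^-1 s1^-1 s3 s2^-1 s2 s1 on 4 strands reduces by inverse Markov moves (closure unchanged at each step):
  Deconjugate: the word is γ·β·γ⁻¹ with γ = s1^-1 s2^-1 (prefix) and γ⁻¹ = s2 s1 (suffix); strip both.
Reduced to β = s1^-1 s1^-1 s3 s2^-1 s1^-1 s2^-1 s1^-1 s3 s2^-1 on 4 strands, 9 crossings.
Both give the same β = s1^-1 s1^-1 s3 s2^-1 s1^-1 s2^-1 s1^-1 s3 s2^-1 on 4 strands, so one state sum suffices:
Braid: s1^-1 s1^-1 s3 s2^-1 s1^-1 s2^-1 s1^-1 s3 s2^-1 on 4 strands, 9 crossings.
Writhe w = (#positive) - (#negative) = 2 - 7 = -5.
Computing the Kauffman bracket via state sum. There are 2^9 = 512 states.
Smooth each crossing (0=||, 1=⌣⌢); contribution A^(Σ sign_k(1-2s_k)) * d^(L-1).
Tabulate the states by total A-exponent and number of loops L (A-exp: L × count):
  A^9: L=3 ×1
  A^7: L=2 ×4, L=4 ×5
  A^5: L=1 ×4, L=3 ×26, L=5 ×6
  A^3: L=2 ×43, L=4 ×40, L=6 ×1
  A^1: L=1 ×23, L=3 ×92, L=5 ×11
  A^-1: L=2 ×91, L=4 ×34, L=6 ×1
  A^-3: L=1 ×32, L=3 ×48, L=5 ×4
  A^-5: L=2 ×28, L=4 ×8
  A^-7: L=3 ×9
  A^-9: L=4 ×1
Each group contributes A^e * Σ count * d^(L-1):
Powers of d = -A^2 - A^-2: d^2 = A^4 + 2 + A^-4; d^3 = -A^6 - 3*A^2 - 3*A^-2 - A^-6; d^4 = A^8 + 4*A^4 + 6 + 4*A^-4 + A^-8; d^5 = -A^10 - 5*A^6 - 10*A^2 - 10*A^-2 - 5*A^-6 - A^-10.
  A^9 * (d^2) = A^13 + 2*A^9 + A^5
  A^7 * (4*d + 5*d^3) = -5*A^13 - 19*A^9 - 19*A^5 - 5*A
  A^5 * (4 + 26*d^2 + 6*d^4) = 6*A^13 + 50*A^9 + 92*A^5 + 50*A + 6*A^-3
  A^3 * (43*d + 40*d^3 + d^5) = -A^13 - 45*A^9 - 173*A^5 - 173*A - 45*A^-3 - A^-7
  A^1 * (23 + 92*d^2 + 11*d^4) = 11*A^9 + 136*A^5 + 273*A + 136*A^-3 + 11*A^-7
  A^-1 * (91*d + 34*d^3 + d^5) = -A^9 - 39*A^5 - 203*A - 203*A^-3 - 39*A^-7 - A^-11
  A^-3 * (32 + 48*d^2 + 4*d^4) = 4*A^5 + 64*A + 152*A^-3 + 64*A^-7 + 4*A^-11
  A^-5 * (28*d + 8*d^3) = -8*A - 52*A^-3 - 52*A^-7 - 8*A^-11
  A^-7 * (9*d^2) = 9*A^-3 + 18*A^-7 + 9*A^-11
  A^-9 * (d^3) = -A^-3 - 3*A^-7 - 3*A^-11 - A^-15
Summing the groups: <K> = A^13 - 2*A^9 + 2*A^5 - 2*A + 2*A^-3 - 2*A^-7 + A^-11 - A^-15
Normalise by the writhe: (-A^3)^(-w) = (-A^3)^(5) = -A^15, so f(A) = -A^15 * <K> = -A^28 + 2*A^24 - 2*A^20 + 2*A^16 - 2*A^12 + 2*A^8 - A^4 + 1.
Substitute A = t^(-1/4), i.e. A^e → t^(-e/4): V(t) = 1 - t^-1 + 2*t^-2 - 2*t^-3 + 2*t^-4 - 2*t^-5 + 2*t^-6 - t^-7

Answer: 1 - t^-1 + 2*t^-2 - 2*t^-3 + 2*t^-4 - 2*t^-5 + 2*t^-6 - t^-7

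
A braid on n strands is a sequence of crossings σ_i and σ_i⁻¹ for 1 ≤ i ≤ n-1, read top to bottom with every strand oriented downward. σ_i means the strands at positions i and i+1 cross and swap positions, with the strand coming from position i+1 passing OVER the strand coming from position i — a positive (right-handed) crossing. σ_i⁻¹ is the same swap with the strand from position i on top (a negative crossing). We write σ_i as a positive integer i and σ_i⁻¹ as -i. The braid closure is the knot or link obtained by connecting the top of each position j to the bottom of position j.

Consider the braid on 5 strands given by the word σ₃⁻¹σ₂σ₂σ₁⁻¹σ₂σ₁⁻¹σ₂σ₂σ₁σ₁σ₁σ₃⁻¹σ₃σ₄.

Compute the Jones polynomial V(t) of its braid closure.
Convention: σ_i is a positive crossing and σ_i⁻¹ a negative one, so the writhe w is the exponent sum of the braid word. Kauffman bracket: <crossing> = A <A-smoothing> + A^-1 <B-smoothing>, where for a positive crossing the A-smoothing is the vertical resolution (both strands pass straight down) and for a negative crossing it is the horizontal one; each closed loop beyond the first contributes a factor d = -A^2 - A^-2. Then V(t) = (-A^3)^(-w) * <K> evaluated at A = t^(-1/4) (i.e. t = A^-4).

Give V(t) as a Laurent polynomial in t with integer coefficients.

t^10 - 4*t^9 + 6*t^8 - 8*t^7 + 9*t^6 - 8*t^5 + 7*t^4 - 4*t^3 + 2*t^2

Derivation:
The presented braid s3^-1 s2 s2 s1^-1 s2 s1^-1 s2 s2 s1 s1 s1 s3^-1 s3 s4 on 5 strands reduces by inverse Markov moves (closure unchanged at each step):
  Destabilize: the word has the form β·s4 where s4 occurs only as the final letter (β ∈ B_4); drop it and the last strand → 4 strands.
  Deconjugate: the word is γ·β·γ⁻¹ with γ = s3^-1 (prefix) and γ⁻¹ = s3 (suffix); strip both.
  Destabilize: the word has the form β·s3^-1 where s3^-1 occurs only as the final letter (β ∈ B_3); drop it and the last strand → 3 strands.
Reduced to β = s2 s2 s1^-1 s2 s1^-1 s2 s2 s1 s1 s1 on 3 strands, 10 crossings.
Compute on β:
Braid: s2 s2 s1^-1 s2 s1^-1 s2 s2 s1 s1 s1 on 3 strands, 10 crossings.
Writhe w = (#positive) - (#negative) = 8 - 2 = 6.
Enumerate smoothing states for the bracket polynomial. There are 2^10 = 1024 states.
Each crossing splits two ways (0=vertical, 1=horizontal). The state's weight is A^(#A-smoothings - #B-smoothings) * d^(loops - 1).
Tabulate the states by total A-exponent and number of loops L (A-exp: L × count):
  A^10: L=3 ×1
  A^8: L=2 ×7, L=4 ×3
  A^6: L=1 ×14, L=3 ×28, L=5 ×3
  A^4: L=2 ×88, L=4 ×31, L=6 ×1
  A^2: L=1 ×63, L=3 ×133, L=5 ×14
  A^0: L=2 ×159, L=4 ×91, L=6 ×2
  A^-2: L=3 ×180, L=5 ×30
  A^-4: L=4 ×116, L=6 ×4
  A^-6: L=5 ×45
  A^-8: L=6 ×10
  A^-10: L=7 ×1
Each group contributes A^e * Σ count * d^(L-1):
Powers of d = -A^2 - A^-2: d^2 = A^4 + 2 + A^-4; d^3 = -A^6 - 3*A^2 - 3*A^-2 - A^-6; d^4 = A^8 + 4*A^4 + 6 + 4*A^-4 + A^-8; d^5 = -A^10 - 5*A^6 - 10*A^2 - 10*A^-2 - 5*A^-6 - A^-10; d^6 = A^12 + 6*A^8 + 15*A^4 + 20 + 15*A^-4 + 6*A^-8 + A^-12.
  A^10 * (d^2) = A^14 + 2*A^10 + A^6
  A^8 * (7*d + 3*d^3) = -3*A^14 - 16*A^10 - 16*A^6 - 3*A^2
  A^6 * (14 + 28*d^2 + 3*d^4) = 3*A^14 + 40*A^10 + 88*A^6 + 40*A^2 + 3*A^-2
  A^4 * (88*d + 31*d^3 + d^5) = -A^14 - 36*A^10 - 191*A^6 - 191*A^2 - 36*A^-2 - A^-6
  A^2 * (63 + 133*d^2 + 14*d^4) = 14*A^10 + 189*A^6 + 413*A^2 + 189*A^-2 + 14*A^-6
  A^0 * (159*d + 91*d^3 + 2*d^5) = -2*A^10 - 101*A^6 - 452*A^2 - 452*A^-2 - 101*A^-6 - 2*A^-10
  A^-2 * (180*d^2 + 30*d^4) = 30*A^6 + 300*A^2 + 540*A^-2 + 300*A^-6 + 30*A^-10
  A^-4 * (116*d^3 + 4*d^5) = -4*A^6 - 136*A^2 - 388*A^-2 - 388*A^-6 - 136*A^-10 - 4*A^-14
  A^-6 * (45*d^4) = 45*A^2 + 180*A^-2 + 270*A^-6 + 180*A^-10 + 45*A^-14
  A^-8 * (10*d^5) = -10*A^2 - 50*A^-2 - 100*A^-6 - 100*A^-10 - 50*A^-14 - 10*A^-18
  A^-10 * (d^6) = A^2 + 6*A^-2 + 15*A^-6 + 20*A^-10 + 15*A^-14 + 6*A^-18 + A^-22
Summing the groups: <K> = 2*A^10 - 4*A^6 + 7*A^2 - 8*A^-2 + 9*A^-6 - 8*A^-10 + 6*A^-14 - 4*A^-18 + A^-22
Normalise by the writhe: (-A^3)^(-w) = (-A^3)^(-6) = A^-18, so f(A) = A^-18 * <K> = 2*A^-8 - 4*A^-12 + 7*A^-16 - 8*A^-20 + 9*A^-24 - 8*A^-28 + 6*A^-32 - 4*A^-36 + A^-40.
Substitute A = t^(-1/4), i.e. A^e → t^(-e/4): V(t) = t^10 - 4*t^9 + 6*t^8 - 8*t^7 + 9*t^6 - 8*t^5 + 7*t^4 - 4*t^3 + 2*t^2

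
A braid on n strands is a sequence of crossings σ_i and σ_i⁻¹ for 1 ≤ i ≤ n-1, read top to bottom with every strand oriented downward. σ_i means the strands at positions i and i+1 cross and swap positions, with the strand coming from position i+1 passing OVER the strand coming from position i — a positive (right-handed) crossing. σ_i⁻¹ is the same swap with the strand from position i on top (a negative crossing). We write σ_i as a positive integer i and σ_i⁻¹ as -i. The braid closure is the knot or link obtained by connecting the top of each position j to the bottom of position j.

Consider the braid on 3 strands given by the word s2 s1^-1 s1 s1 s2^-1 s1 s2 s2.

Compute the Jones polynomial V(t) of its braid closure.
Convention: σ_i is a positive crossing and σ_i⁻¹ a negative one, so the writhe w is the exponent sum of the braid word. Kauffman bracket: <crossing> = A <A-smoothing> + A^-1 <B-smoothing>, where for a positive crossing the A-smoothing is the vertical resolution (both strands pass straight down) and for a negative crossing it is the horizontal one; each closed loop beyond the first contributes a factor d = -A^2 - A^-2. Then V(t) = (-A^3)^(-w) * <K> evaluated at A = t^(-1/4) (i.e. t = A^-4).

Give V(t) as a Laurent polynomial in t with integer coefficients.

-t^6 + t^5 - t^4 + 2*t^3 - t^2 + t

Derivation:
First cancel adjacent σ_i σ_i⁻¹ pairs (Reidemeister II — same braid, same closure): s2 s1^-1 s1 s1 s2^-1 s1 s2 s2 → s2 s1 s2^-1 s1 s2 s2.
Braid: s2 s1 s2^-1 s1 s2 s2 on 3 strands, 6 crossings.
Writhe w = (#positive) - (#negative) = 5 - 1 = 4.
Computing the Kauffman bracket via state sum. There are 2^6 = 64 states.
Smooth each crossing (0=||, 1=⌣⌢); contribution A^(Σ sign_k(1-2s_k)) * d^(L-1).
Tabulate the states by total A-exponent and number of loops L (A-exp: L × count):
  A^6: L=2 ×1
  A^4: L=1 ×2, L=3 ×4
  A^2: L=2 ×12, L=4 ×3
  A^0: L=1 ×9, L=3 ×10, L=5 ×1
  A^-2: L=2 ×12, L=4 ×3
  A^-4: L=3 ×6
  A^-6: L=4 ×1
Each group contributes A^e * Σ count * d^(L-1):
Powers of d = -A^2 - A^-2: d^2 = A^4 + 2 + A^-4; d^3 = -A^6 - 3*A^2 - 3*A^-2 - A^-6; d^4 = A^8 + 4*A^4 + 6 + 4*A^-4 + A^-8.
  A^6 * (d) = -A^8 - A^4
  A^4 * (2 + 4*d^2) = 4*A^8 + 10*A^4 + 4
  A^2 * (12*d + 3*d^3) = -3*A^8 - 21*A^4 - 21 - 3*A^-4
  A^0 * (9 + 10*d^2 + d^4) = A^8 + 14*A^4 + 35 + 14*A^-4 + A^-8
  A^-2 * (12*d + 3*d^3) = -3*A^4 - 21 - 21*A^-4 - 3*A^-8
  A^-4 * (6*d^2) = 6 + 12*A^-4 + 6*A^-8
  A^-6 * (d^3) = -1 - 3*A^-4 - 3*A^-8 - A^-12
Summing the groups: <K> = A^8 - A^4 + 2 - A^-4 + A^-8 - A^-12
Normalise by the writhe: (-A^3)^(-w) = (-A^3)^(-4) = A^-12, so f(A) = A^-12 * <K> = A^-4 - A^-8 + 2*A^-12 - A^-16 + A^-20 - A^-24.
Substitute A = t^(-1/4), i.e. A^e → t^(-e/4): V(t) = -t^6 + t^5 - t^4 + 2*t^3 - t^2 + t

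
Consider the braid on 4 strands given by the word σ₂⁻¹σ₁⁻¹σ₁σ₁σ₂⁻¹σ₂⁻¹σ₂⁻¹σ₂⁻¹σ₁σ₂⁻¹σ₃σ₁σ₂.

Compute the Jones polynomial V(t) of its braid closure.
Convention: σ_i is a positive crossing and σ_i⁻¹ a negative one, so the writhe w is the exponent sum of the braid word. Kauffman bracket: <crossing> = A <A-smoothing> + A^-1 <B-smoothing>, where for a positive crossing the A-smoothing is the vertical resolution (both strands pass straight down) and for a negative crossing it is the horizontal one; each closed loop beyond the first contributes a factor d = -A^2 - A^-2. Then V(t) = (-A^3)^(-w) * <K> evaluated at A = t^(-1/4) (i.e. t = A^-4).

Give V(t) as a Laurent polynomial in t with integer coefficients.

The presented braid s2^-1 s1^-1 s1 s1 s2^-1 s2^-1 s2^-1 s2^-1 s1 s2^-1 s3 s1 s2 on 4 strands reduces by inverse Markov moves (closure unchanged at each step):
  Deconjugate: the word is γ·β·γ⁻¹ with γ = s2^-1 s1^-1 (prefix) and γ⁻¹ = s1 s2 (suffix); strip both.
  Destabilize: the word has the form β·s3 where s3 occurs only as the final letter (β ∈ B_3); drop it and the last strand → 3 strands.
Reduced to β = s1 s1 s2^-1 s2^-1 s2^-1 s2^-1 s1 s2^-1 on 3 strands, 8 crossings.
Compute on β:
Braid: s1 s1 s2^-1 s2^-1 s2^-1 s2^-1 s1 s2^-1 on 3 strands, 8 crossings.
Writhe w = (#positive) - (#negative) = 3 - 5 = -2.
Computing the Kauffman bracket via state sum. There are 2^8 = 256 states.
For each crossing: s=0 is the vertical smoothing, s=1 horizontal. Crossing k contributes A^(sign_k * (1 - 2*s_k)); loop factor d = -A^2 - A^-2.
Tabulate the states by total A-exponent and number of loops L (A-exp: L × count):
  A^8: L=6 ×1
  A^6: L=5 ×8
  A^4: L=4 ×27, L=6 ×1
  A^2: L=3 ×48, L=5 ×8
  A^0: L=2 ×47, L=4 ×22, L=6 ×1
  A^-2: L=1 ×23, L=3 ×29, L=5 ×4
  A^-4: L=2 ×22, L=4 ×6
  A^-6: L=3 ×8
  A^-8: L=4 ×1
Each group contributes A^e * Σ count * d^(L-1):
Powers of d = -A^2 - A^-2: d^2 = A^4 + 2 + A^-4; d^3 = -A^6 - 3*A^2 - 3*A^-2 - A^-6; d^4 = A^8 + 4*A^4 + 6 + 4*A^-4 + A^-8; d^5 = -A^10 - 5*A^6 - 10*A^2 - 10*A^-2 - 5*A^-6 - A^-10.
  A^8 * (d^5) = -A^18 - 5*A^14 - 10*A^10 - 10*A^6 - 5*A^2 - A^-2
  A^6 * (8*d^4) = 8*A^14 + 32*A^10 + 48*A^6 + 32*A^2 + 8*A^-2
  A^4 * (27*d^3 + d^5) = -A^14 - 32*A^10 - 91*A^6 - 91*A^2 - 32*A^-2 - A^-6
  A^2 * (48*d^2 + 8*d^4) = 8*A^10 + 80*A^6 + 144*A^2 + 80*A^-2 + 8*A^-6
  A^0 * (47*d + 22*d^3 + d^5) = -A^10 - 27*A^6 - 123*A^2 - 123*A^-2 - 27*A^-6 - A^-10
  A^-2 * (23 + 29*d^2 + 4*d^4) = 4*A^6 + 45*A^2 + 105*A^-2 + 45*A^-6 + 4*A^-10
  A^-4 * (22*d + 6*d^3) = -6*A^2 - 40*A^-2 - 40*A^-6 - 6*A^-10
  A^-6 * (8*d^2) = 8*A^-2 + 16*A^-6 + 8*A^-10
  A^-8 * (d^3) = -A^-2 - 3*A^-6 - 3*A^-10 - A^-14
Summing the groups: <K> = -A^18 + 2*A^14 - 3*A^10 + 4*A^6 - 4*A^2 + 4*A^-2 - 2*A^-6 + 2*A^-10 - A^-14
Normalise by the writhe: (-A^3)^(-w) = (-A^3)^(2) = A^6, so f(A) = A^6 * <K> = -A^24 + 2*A^20 - 3*A^16 + 4*A^12 - 4*A^8 + 4*A^4 - 2 + 2*A^-4 - A^-8.
Substitute A = t^(-1/4), i.e. A^e → t^(-e/4): V(t) = -t^2 + 2*t - 2 + 4*t^-1 - 4*t^-2 + 4*t^-3 - 3*t^-4 + 2*t^-5 - t^-6

Answer: -t^2 + 2*t - 2 + 4*t^-1 - 4*t^-2 + 4*t^-3 - 3*t^-4 + 2*t^-5 - t^-6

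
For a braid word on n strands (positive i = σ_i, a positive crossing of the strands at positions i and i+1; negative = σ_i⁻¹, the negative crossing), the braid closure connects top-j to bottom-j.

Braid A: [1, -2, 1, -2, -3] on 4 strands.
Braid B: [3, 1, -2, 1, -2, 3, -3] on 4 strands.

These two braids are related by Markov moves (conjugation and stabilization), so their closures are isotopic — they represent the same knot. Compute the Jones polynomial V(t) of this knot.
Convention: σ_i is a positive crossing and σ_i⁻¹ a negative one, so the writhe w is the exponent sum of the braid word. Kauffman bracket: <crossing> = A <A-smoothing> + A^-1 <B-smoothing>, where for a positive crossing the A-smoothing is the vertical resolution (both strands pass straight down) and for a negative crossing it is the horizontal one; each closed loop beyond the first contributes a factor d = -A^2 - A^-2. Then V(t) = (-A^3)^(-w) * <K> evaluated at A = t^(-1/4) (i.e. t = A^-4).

Markov-equivalent braids have isotopic closures, hence identical knot invariants. Strip the Markov moves from each word to reach a common short braid β, then compute V(t) once on β.
Braid A: s1 s2^-1 s1 s2^-1 s3^-1 on 4 strands reduces by inverse Markov moves (closure unchanged at each step):
  Destabilize: the word has the form β·s3^-1 where s3^-1 occurs only as the final letter (β ∈ B_3); drop it and the last strand → 3 strands.
Reduced to β = s1 s2^-1 s1 s2^-1 on 3 strands, 4 crossings.
Braid B: s3 s1 s2^-1 s1 s2^-1 s3 s3^-1 on 4 strands reduces by inverse Markov moves (closure unchanged at each step):
  Deconjugate: the word is γ·β·γ⁻¹ with γ = s3 (prefix) and γ⁻¹ = s3^-1 (suffix); strip both.
  Destabilize: the word has the form β·s3 where s3 occurs only as the final letter (β ∈ B_3); drop it and the last strand → 3 strands.
Reduced to β = s1 s2^-1 s1 s2^-1 on 3 strands, 4 crossings.
Both give the same β = s1 s2^-1 s1 s2^-1 on 3 strands, so one state sum suffices:
Braid: s1 s2^-1 s1 s2^-1 on 3 strands, 4 crossings.
Writhe w = (#positive) - (#negative) = 2 - 2 = 0.
State-sum expansion of <K>. There are 2^4 = 16 states.
Smooth each crossing (0=||, 1=⌣⌢); contribution A^(Σ sign_k(1-2s_k)) * d^(L-1).
  state 0000: A-exp=+0, loops=3, term = A^0 * d^2
  state 0001: A-exp=+2, loops=2, term = A^2 * d^1
  state 0010: A-exp=-2, loops=2, term = A^-2 * d^1
  state 0011: A-exp=+0, loops=1, term = A^0 * d^0
  state 0100: A-exp=+2, loops=2, term = A^2 * d^1
  state 0101: A-exp=+4, loops=3, term = A^4 * d^2
  state 0110: A-exp=+0, loops=1, term = A^0 * d^0
  state 0111: A-exp=+2, loops=2, term = A^2 * d^1
  state 1000: A-exp=-2, loops=2, term = A^-2 * d^1
  state 1001: A-exp=+0, loops=1, term = A^0 * d^0
  state 1010: A-exp=-4, loops=3, term = A^-4 * d^2
  state 1011: A-exp=-2, loops=2, term = A^-2 * d^1
  state 1100: A-exp=+0, loops=1, term = A^0 * d^0
  state 1101: A-exp=+2, loops=2, term = A^2 * d^1
  state 1110: A-exp=-2, loops=2, term = A^-2 * d^1
  state 1111: A-exp=+0, loops=1, term = A^0 * d^0
Collect the terms by A-exponent (count of states per loop number):
Powers of d = -A^2 - A^-2: d^2 = A^4 + 2 + A^-4.
  A^4 * (d^2) = A^8 + 2*A^4 + 1
  A^2 * (4*d) = -4*A^4 - 4
  A^0 * (5 + d^2) = A^4 + 7 + A^-4
  A^-2 * (4*d) = -4 - 4*A^-4
  A^-4 * (d^2) = 1 + 2*A^-4 + A^-8
Summing the groups: <K> = A^8 - A^4 + 1 - A^-4 + A^-8
Normalise by the writhe: (-A^3)^(-w) = (-A^3)^(0) = 1, so f(A) = 1 * <K> = A^8 - A^4 + 1 - A^-4 + A^-8.
Substitute A = t^(-1/4), i.e. A^e → t^(-e/4): V(t) = t^2 - t + 1 - t^-1 + t^-2

Answer: t^2 - t + 1 - t^-1 + t^-2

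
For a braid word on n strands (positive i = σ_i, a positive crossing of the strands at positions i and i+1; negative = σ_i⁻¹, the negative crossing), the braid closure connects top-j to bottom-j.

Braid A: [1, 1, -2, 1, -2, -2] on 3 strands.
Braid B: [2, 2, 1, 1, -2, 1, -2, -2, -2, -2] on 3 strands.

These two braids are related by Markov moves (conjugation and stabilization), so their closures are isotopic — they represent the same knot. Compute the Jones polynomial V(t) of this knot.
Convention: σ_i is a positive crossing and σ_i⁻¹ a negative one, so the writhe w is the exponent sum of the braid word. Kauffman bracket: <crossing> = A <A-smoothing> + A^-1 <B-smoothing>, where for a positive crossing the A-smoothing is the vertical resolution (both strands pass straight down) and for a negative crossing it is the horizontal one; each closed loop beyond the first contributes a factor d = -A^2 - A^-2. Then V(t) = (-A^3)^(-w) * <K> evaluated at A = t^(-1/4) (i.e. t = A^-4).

Markov-equivalent braids have isotopic closures, hence identical knot invariants. Strip the Markov moves from each word to reach a common short braid β, then compute V(t) once on β.
Braid A: s1 s1 s2^-1 s1 s2^-1 s2^-1 on 3 strands has no conjugating prefix/suffix or stabilization to strip; take β = s1 s1 s2^-1 s1 s2^-1 s2^-1.
Braid B: s2 s2 s1 s1 s2^-1 s1 s2^-1 s2^-1 s2^-1 s2^-1 on 3 strands reduces by inverse Markov moves (closure unchanged at each step):
  Deconjugate: the word is γ·β·γ⁻¹ with γ = s2 (prefix) and γ⁻¹ = s2^-1 (suffix); strip both.
  Deconjugate: the word is γ·β·γ⁻¹ with γ = s2 (prefix) and γ⁻¹ = s2^-1 (suffix); strip both.
Reduced to β = s1 s1 s2^-1 s1 s2^-1 s2^-1 on 3 strands, 6 crossings.
Both give the same β = s1 s1 s2^-1 s1 s2^-1 s2^-1 on 3 strands, so one state sum suffices:
Braid: s1 s1 s2^-1 s1 s2^-1 s2^-1 on 3 strands, 6 crossings.
Writhe w = (#positive) - (#negative) = 3 - 3 = 0.
Computing the Kauffman bracket via state sum. There are 2^6 = 64 states.
Each crossing splits two ways (0=vertical, 1=horizontal). The state's weight is A^(#A-smoothings - #B-smoothings) * d^(loops - 1).
Tabulate the states by total A-exponent and number of loops L (A-exp: L × count):
  A^6: L=4 ×1
  A^4: L=3 ×6
  A^2: L=2 ×14, L=4 ×1
  A^0: L=1 ×13, L=3 ×7
  A^-2: L=2 ×14, L=4 ×1
  A^-4: L=3 ×6
  A^-6: L=4 ×1
Each group contributes A^e * Σ count * d^(L-1):
Powers of d = -A^2 - A^-2: d^2 = A^4 + 2 + A^-4; d^3 = -A^6 - 3*A^2 - 3*A^-2 - A^-6.
  A^6 * (d^3) = -A^12 - 3*A^8 - 3*A^4 - 1
  A^4 * (6*d^2) = 6*A^8 + 12*A^4 + 6
  A^2 * (14*d + d^3) = -A^8 - 17*A^4 - 17 - A^-4
  A^0 * (13 + 7*d^2) = 7*A^4 + 27 + 7*A^-4
  A^-2 * (14*d + d^3) = -A^4 - 17 - 17*A^-4 - A^-8
  A^-4 * (6*d^2) = 6 + 12*A^-4 + 6*A^-8
  A^-6 * (d^3) = -1 - 3*A^-4 - 3*A^-8 - A^-12
Summing the groups: <K> = -A^12 + 2*A^8 - 2*A^4 + 3 - 2*A^-4 + 2*A^-8 - A^-12
Normalise by the writhe: (-A^3)^(-w) = (-A^3)^(0) = 1, so f(A) = 1 * <K> = -A^12 + 2*A^8 - 2*A^4 + 3 - 2*A^-4 + 2*A^-8 - A^-12.
Substitute A = t^(-1/4), i.e. A^e → t^(-e/4): V(t) = -t^3 + 2*t^2 - 2*t + 3 - 2*t^-1 + 2*t^-2 - t^-3

Answer: -t^3 + 2*t^2 - 2*t + 3 - 2*t^-1 + 2*t^-2 - t^-3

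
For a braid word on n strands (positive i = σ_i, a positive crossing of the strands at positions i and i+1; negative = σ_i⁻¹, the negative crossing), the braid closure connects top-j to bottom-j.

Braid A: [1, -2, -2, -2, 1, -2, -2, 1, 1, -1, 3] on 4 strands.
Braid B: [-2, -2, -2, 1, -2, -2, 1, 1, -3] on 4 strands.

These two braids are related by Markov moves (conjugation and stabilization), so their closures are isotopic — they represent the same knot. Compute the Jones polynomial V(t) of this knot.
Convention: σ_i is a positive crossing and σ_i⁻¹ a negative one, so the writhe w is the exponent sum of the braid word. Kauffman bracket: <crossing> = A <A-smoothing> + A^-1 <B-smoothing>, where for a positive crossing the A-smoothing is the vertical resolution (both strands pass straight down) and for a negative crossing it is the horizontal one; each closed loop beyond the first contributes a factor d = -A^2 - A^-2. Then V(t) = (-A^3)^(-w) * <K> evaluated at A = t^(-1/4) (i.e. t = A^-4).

Markov-equivalent braids have isotopic closures, hence identical knot invariants. Strip the Markov moves from each word to reach a common short braid β, then compute V(t) once on β.
Braid A: s1 s2^-1 s2^-1 s2^-1 s1 s2^-1 s2^-1 s1 s1 s1^-1 s3 on 4 strands reduces by inverse Markov moves (closure unchanged at each step):
  Destabilize: the word has the form β·s3 where s3 occurs only as the final letter (β ∈ B_3); drop it and the last strand → 3 strands.
  Deconjugate: the word is γ·β·γ⁻¹ with γ = s1 (prefix) and γ⁻¹ = s1^-1 (suffix); strip both.
Reduced to β = s2^-1 s2^-1 s2^-1 s1 s2^-1 s2^-1 s1 s1 on 3 strands, 8 crossings.
Braid B: s2^-1 s2^-1 s2^-1 s1 s2^-1 s2^-1 s1 s1 s3^-1 on 4 strands reduces by inverse Markov moves (closure unchanged at each step):
  Destabilize: the word has the form β·s3^-1 where s3^-1 occurs only as the final letter (β ∈ B_3); drop it and the last strand → 3 strands.
Reduced to β = s2^-1 s2^-1 s2^-1 s1 s2^-1 s2^-1 s1 s1 on 3 strands, 8 crossings.
Both give the same β = s2^-1 s2^-1 s2^-1 s1 s2^-1 s2^-1 s1 s1 on 3 strands, so one state sum suffices:
Braid: s2^-1 s2^-1 s2^-1 s1 s2^-1 s2^-1 s1 s1 on 3 strands, 8 crossings.
Writhe w = (#positive) - (#negative) = 3 - 5 = -2.
State-sum expansion of <K>. There are 2^8 = 256 states.
For each crossing: s=0 is the vertical smoothing, s=1 horizontal. Crossing k contributes A^(sign_k * (1 - 2*s_k)); loop factor d = -A^2 - A^-2.
Tabulate the states by total A-exponent and number of loops L (A-exp: L × count):
  A^8: L=6 ×1
  A^6: L=5 ×8
  A^4: L=4 ×27, L=6 ×1
  A^2: L=3 ×50, L=5 ×6
  A^0: L=2 ×53, L=4 ×17
  A^-2: L=1 ×27, L=3 ×28, L=5 ×1
  A^-4: L=2 ×24, L=4 ×4
  A^-6: L=3 ×8
  A^-8: L=4 ×1
Each group contributes A^e * Σ count * d^(L-1):
Powers of d = -A^2 - A^-2: d^2 = A^4 + 2 + A^-4; d^3 = -A^6 - 3*A^2 - 3*A^-2 - A^-6; d^4 = A^8 + 4*A^4 + 6 + 4*A^-4 + A^-8; d^5 = -A^10 - 5*A^6 - 10*A^2 - 10*A^-2 - 5*A^-6 - A^-10.
  A^8 * (d^5) = -A^18 - 5*A^14 - 10*A^10 - 10*A^6 - 5*A^2 - A^-2
  A^6 * (8*d^4) = 8*A^14 + 32*A^10 + 48*A^6 + 32*A^2 + 8*A^-2
  A^4 * (27*d^3 + d^5) = -A^14 - 32*A^10 - 91*A^6 - 91*A^2 - 32*A^-2 - A^-6
  A^2 * (50*d^2 + 6*d^4) = 6*A^10 + 74*A^6 + 136*A^2 + 74*A^-2 + 6*A^-6
  A^0 * (53*d + 17*d^3) = -17*A^6 - 104*A^2 - 104*A^-2 - 17*A^-6
  A^-2 * (27 + 28*d^2 + d^4) = A^6 + 32*A^2 + 89*A^-2 + 32*A^-6 + A^-10
  A^-4 * (24*d + 4*d^3) = -4*A^2 - 36*A^-2 - 36*A^-6 - 4*A^-10
  A^-6 * (8*d^2) = 8*A^-2 + 16*A^-6 + 8*A^-10
  A^-8 * (d^3) = -A^-2 - 3*A^-6 - 3*A^-10 - A^-14
Summing the groups: <K> = -A^18 + 2*A^14 - 4*A^10 + 5*A^6 - 4*A^2 + 5*A^-2 - 3*A^-6 + 2*A^-10 - A^-14
Normalise by the writhe: (-A^3)^(-w) = (-A^3)^(2) = A^6, so f(A) = A^6 * <K> = -A^24 + 2*A^20 - 4*A^16 + 5*A^12 - 4*A^8 + 5*A^4 - 3 + 2*A^-4 - A^-8.
Substitute A = t^(-1/4), i.e. A^e → t^(-e/4): V(t) = -t^2 + 2*t - 3 + 5*t^-1 - 4*t^-2 + 5*t^-3 - 4*t^-4 + 2*t^-5 - t^-6

Answer: -t^2 + 2*t - 3 + 5*t^-1 - 4*t^-2 + 5*t^-3 - 4*t^-4 + 2*t^-5 - t^-6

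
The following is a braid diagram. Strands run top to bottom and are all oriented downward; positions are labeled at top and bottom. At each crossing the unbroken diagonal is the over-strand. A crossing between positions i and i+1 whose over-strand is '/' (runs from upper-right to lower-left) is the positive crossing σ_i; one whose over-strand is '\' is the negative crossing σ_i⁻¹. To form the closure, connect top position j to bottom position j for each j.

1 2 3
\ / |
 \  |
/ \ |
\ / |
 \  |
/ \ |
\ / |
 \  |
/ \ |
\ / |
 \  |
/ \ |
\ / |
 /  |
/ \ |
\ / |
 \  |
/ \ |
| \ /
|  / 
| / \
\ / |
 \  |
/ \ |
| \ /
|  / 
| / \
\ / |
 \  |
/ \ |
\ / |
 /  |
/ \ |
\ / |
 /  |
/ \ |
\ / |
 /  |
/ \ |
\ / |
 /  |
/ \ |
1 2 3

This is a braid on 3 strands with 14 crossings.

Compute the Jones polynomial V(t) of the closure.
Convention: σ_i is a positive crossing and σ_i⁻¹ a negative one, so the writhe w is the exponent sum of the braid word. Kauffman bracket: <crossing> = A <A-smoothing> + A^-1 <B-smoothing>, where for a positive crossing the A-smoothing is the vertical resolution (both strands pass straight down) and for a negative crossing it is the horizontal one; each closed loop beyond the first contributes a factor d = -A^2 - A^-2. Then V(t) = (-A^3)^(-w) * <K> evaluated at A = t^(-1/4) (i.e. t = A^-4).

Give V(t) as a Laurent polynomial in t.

t^2 - t + 1 - t^-1 + t^-2

Derivation:
Reading the diagram top to bottom ('/'-over between positions i,i+1 = s_i, '\'-over = s_i^-1): braid word = s1^-1 s1^-1 s1^-1 s1^-1 s1 s1^-1 s2 s1^-1 s2 s1^-1 s1 s1 s1 s1.
The presented braid s1^-1 s1^-1 s1^-1 s1^-1 s1 s1^-1 s2 s1^-1 s2 s1^-1 s1 s1 s1 s1 on 3 strands reduces by inverse Markov moves (closure unchanged at each step):
  Deconjugate: the word is γ·β·γ⁻¹ with γ = s1^-1 s1^-1 (prefix) and γ⁻¹ = s1 s1 (suffix); strip both.
  Deconjugate: the word is γ·β·γ⁻¹ with γ = s1^-1 s1^-1 (prefix) and γ⁻¹ = s1 s1 (suffix); strip both.
Reduced to β = s1 s1^-1 s2 s1^-1 s2 s1^-1 on 3 strands, 6 crossings.
Compute on β:
First cancel adjacent σ_i σ_i⁻¹ pairs (Reidemeister II — same braid, same closure): s1 s1^-1 s2 s1^-1 s2 s1^-1 → s2 s1^-1 s2 s1^-1.
Braid: s2 s1^-1 s2 s1^-1 on 3 strands, 4 crossings.
Writhe w = (#positive) - (#negative) = 2 - 2 = 0.
State-sum expansion of <K>. There are 2^4 = 16 states.
Smooth each crossing (0=||, 1=⌣⌢); contribution A^(Σ sign_k(1-2s_k)) * d^(L-1).
  state 0000: A-exp=+0, loops=3, term = A^0 * d^2
  state 0001: A-exp=+2, loops=2, term = A^2 * d^1
  state 0010: A-exp=-2, loops=2, term = A^-2 * d^1
  state 0011: A-exp=+0, loops=1, term = A^0 * d^0
  state 0100: A-exp=+2, loops=2, term = A^2 * d^1
  state 0101: A-exp=+4, loops=3, term = A^4 * d^2
  state 0110: A-exp=+0, loops=1, term = A^0 * d^0
  state 0111: A-exp=+2, loops=2, term = A^2 * d^1
  state 1000: A-exp=-2, loops=2, term = A^-2 * d^1
  state 1001: A-exp=+0, loops=1, term = A^0 * d^0
  state 1010: A-exp=-4, loops=3, term = A^-4 * d^2
  state 1011: A-exp=-2, loops=2, term = A^-2 * d^1
  state 1100: A-exp=+0, loops=1, term = A^0 * d^0
  state 1101: A-exp=+2, loops=2, term = A^2 * d^1
  state 1110: A-exp=-2, loops=2, term = A^-2 * d^1
  state 1111: A-exp=+0, loops=1, term = A^0 * d^0
Collect the terms by A-exponent (count of states per loop number):
Powers of d = -A^2 - A^-2: d^2 = A^4 + 2 + A^-4.
  A^4 * (d^2) = A^8 + 2*A^4 + 1
  A^2 * (4*d) = -4*A^4 - 4
  A^0 * (5 + d^2) = A^4 + 7 + A^-4
  A^-2 * (4*d) = -4 - 4*A^-4
  A^-4 * (d^2) = 1 + 2*A^-4 + A^-8
Summing the groups: <K> = A^8 - A^4 + 1 - A^-4 + A^-8
Normalise by the writhe: (-A^3)^(-w) = (-A^3)^(0) = 1, so f(A) = 1 * <K> = A^8 - A^4 + 1 - A^-4 + A^-8.
Substitute A = t^(-1/4), i.e. A^e → t^(-e/4): V(t) = t^2 - t + 1 - t^-1 + t^-2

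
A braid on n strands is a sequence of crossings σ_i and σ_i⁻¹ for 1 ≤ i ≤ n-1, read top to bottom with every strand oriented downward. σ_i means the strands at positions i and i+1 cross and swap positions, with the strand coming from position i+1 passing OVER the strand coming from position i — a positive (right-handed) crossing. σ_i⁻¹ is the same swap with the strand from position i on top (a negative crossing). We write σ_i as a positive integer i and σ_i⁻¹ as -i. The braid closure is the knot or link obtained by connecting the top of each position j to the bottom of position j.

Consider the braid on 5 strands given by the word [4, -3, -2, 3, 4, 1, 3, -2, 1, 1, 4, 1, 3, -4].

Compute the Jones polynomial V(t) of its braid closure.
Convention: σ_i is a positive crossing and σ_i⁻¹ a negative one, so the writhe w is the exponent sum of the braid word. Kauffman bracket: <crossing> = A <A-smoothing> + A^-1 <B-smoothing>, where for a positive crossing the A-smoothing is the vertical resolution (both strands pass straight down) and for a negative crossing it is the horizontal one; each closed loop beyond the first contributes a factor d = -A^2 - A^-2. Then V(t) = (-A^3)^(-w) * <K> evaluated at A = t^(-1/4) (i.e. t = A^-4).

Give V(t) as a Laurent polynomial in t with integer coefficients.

-t^9 + 3*t^8 - 4*t^7 + 5*t^6 - 6*t^5 + 5*t^4 - 4*t^3 + 3*t^2 - t + 1

Derivation:
The presented braid s4 s3^-1 s2^-1 s3 s4 s1 s3 s2^-1 s1 s1 s4 s1 s3 s4^-1 on 5 strands reduces by inverse Markov moves (closure unchanged at each step):
  Deconjugate: the word is γ·β·γ⁻¹ with γ = s4 (prefix) and γ⁻¹ = s4^-1 (suffix); strip both.
  Deconjugate: the word is γ·β·γ⁻¹ with γ = s3^-1 (prefix) and γ⁻¹ = s3 (suffix); strip both.
Reduced to β = s2^-1 s3 s4 s1 s3 s2^-1 s1 s1 s4 s1 on 5 strands, 10 crossings.
Compute on β:
Braid: s2^-1 s3 s4 s1 s3 s2^-1 s1 s1 s4 s1 on 5 strands, 10 crossings.
Writhe w = (#positive) - (#negative) = 8 - 2 = 6.
Computing the Kauffman bracket via state sum. There are 2^10 = 1024 states.
Smooth each crossing (0=||, 1=⌣⌢); contribution A^(Σ sign_k(1-2s_k)) * d^(L-1).
Tabulate the states by total A-exponent and number of loops L (A-exp: L × count):
  A^10: L=5 ×1
  A^8: L=4 ×10
  A^6: L=3 ×39, L=5 ×6
  A^4: L=2 ×68, L=4 ×51, L=6 ×1
  A^2: L=1 ×44, L=3 ×139, L=5 ×27
  A^0: L=2 ×126, L=4 ×118, L=6 ×8
  A^-2: L=1 ×11, L=3 ×140, L=5 ×58, L=7 ×1
  A^-4: L=2 ×19, L=4 ×85, L=6 ×16
  A^-6: L=3 ×15, L=5 ×28, L=7 ×2
  A^-8: L=4 ×6, L=6 ×4
  A^-10: L=5 ×1
Each group contributes A^e * Σ count * d^(L-1):
Powers of d = -A^2 - A^-2: d^2 = A^4 + 2 + A^-4; d^3 = -A^6 - 3*A^2 - 3*A^-2 - A^-6; d^4 = A^8 + 4*A^4 + 6 + 4*A^-4 + A^-8; d^5 = -A^10 - 5*A^6 - 10*A^2 - 10*A^-2 - 5*A^-6 - A^-10; d^6 = A^12 + 6*A^8 + 15*A^4 + 20 + 15*A^-4 + 6*A^-8 + A^-12.
  A^10 * (d^4) = A^18 + 4*A^14 + 6*A^10 + 4*A^6 + A^2
  A^8 * (10*d^3) = -10*A^14 - 30*A^10 - 30*A^6 - 10*A^2
  A^6 * (39*d^2 + 6*d^4) = 6*A^14 + 63*A^10 + 114*A^6 + 63*A^2 + 6*A^-2
  A^4 * (68*d + 51*d^3 + d^5) = -A^14 - 56*A^10 - 231*A^6 - 231*A^2 - 56*A^-2 - A^-6
  A^2 * (44 + 139*d^2 + 27*d^4) = 27*A^10 + 247*A^6 + 484*A^2 + 247*A^-2 + 27*A^-6
  A^0 * (126*d + 118*d^3 + 8*d^5) = -8*A^10 - 158*A^6 - 560*A^2 - 560*A^-2 - 158*A^-6 - 8*A^-10
  A^-2 * (11 + 140*d^2 + 58*d^4 + d^6) = A^10 + 64*A^6 + 387*A^2 + 659*A^-2 + 387*A^-6 + 64*A^-10 + A^-14
  A^-4 * (19*d + 85*d^3 + 16*d^5) = -16*A^6 - 165*A^2 - 434*A^-2 - 434*A^-6 - 165*A^-10 - 16*A^-14
  A^-6 * (15*d^2 + 28*d^4 + 2*d^6) = 2*A^6 + 40*A^2 + 157*A^-2 + 238*A^-6 + 157*A^-10 + 40*A^-14 + 2*A^-18
  A^-8 * (6*d^3 + 4*d^5) = -4*A^2 - 26*A^-2 - 58*A^-6 - 58*A^-10 - 26*A^-14 - 4*A^-18
  A^-10 * (d^4) = A^-2 + 4*A^-6 + 6*A^-10 + 4*A^-14 + A^-18
Summing the groups: <K> = A^18 - A^14 + 3*A^10 - 4*A^6 + 5*A^2 - 6*A^-2 + 5*A^-6 - 4*A^-10 + 3*A^-14 - A^-18
Normalise by the writhe: (-A^3)^(-w) = (-A^3)^(-6) = A^-18, so f(A) = A^-18 * <K> = 1 - A^-4 + 3*A^-8 - 4*A^-12 + 5*A^-16 - 6*A^-20 + 5*A^-24 - 4*A^-28 + 3*A^-32 - A^-36.
Substitute A = t^(-1/4), i.e. A^e → t^(-e/4): V(t) = -t^9 + 3*t^8 - 4*t^7 + 5*t^6 - 6*t^5 + 5*t^4 - 4*t^3 + 3*t^2 - t + 1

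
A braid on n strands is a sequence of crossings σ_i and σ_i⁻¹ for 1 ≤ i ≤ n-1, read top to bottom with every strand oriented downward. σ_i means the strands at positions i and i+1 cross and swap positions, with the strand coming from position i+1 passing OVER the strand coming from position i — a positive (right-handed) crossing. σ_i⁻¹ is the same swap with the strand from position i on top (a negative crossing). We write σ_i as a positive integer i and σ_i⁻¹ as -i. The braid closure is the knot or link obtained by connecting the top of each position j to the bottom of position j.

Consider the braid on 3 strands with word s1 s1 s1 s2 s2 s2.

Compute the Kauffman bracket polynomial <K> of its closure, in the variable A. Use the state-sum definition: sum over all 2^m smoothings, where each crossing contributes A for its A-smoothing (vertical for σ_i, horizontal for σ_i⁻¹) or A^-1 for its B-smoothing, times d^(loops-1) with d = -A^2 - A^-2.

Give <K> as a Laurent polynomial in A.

Braid: s1 s1 s1 s2 s2 s2 on 3 strands, 6 crossings.
Writhe w = (#positive) - (#negative) = 6 - 0 = 6.
State-sum expansion of <K>. There are 2^6 = 64 states.
Smooth each crossing (0=||, 1=⌣⌢); contribution A^(Σ sign_k(1-2s_k)) * d^(L-1).
Tabulate the states by total A-exponent and number of loops L (A-exp: L × count):
  A^6: L=3 ×1
  A^4: L=2 ×6
  A^2: L=1 ×9, L=3 ×6
  A^0: L=2 ×18, L=4 ×2
  A^-2: L=3 ×15
  A^-4: L=4 ×6
  A^-6: L=5 ×1
Each group contributes A^e * Σ count * d^(L-1):
Powers of d = -A^2 - A^-2: d^2 = A^4 + 2 + A^-4; d^3 = -A^6 - 3*A^2 - 3*A^-2 - A^-6; d^4 = A^8 + 4*A^4 + 6 + 4*A^-4 + A^-8.
  A^6 * (d^2) = A^10 + 2*A^6 + A^2
  A^4 * (6*d) = -6*A^6 - 6*A^2
  A^2 * (9 + 6*d^2) = 6*A^6 + 21*A^2 + 6*A^-2
  A^0 * (18*d + 2*d^3) = -2*A^6 - 24*A^2 - 24*A^-2 - 2*A^-6
  A^-2 * (15*d^2) = 15*A^2 + 30*A^-2 + 15*A^-6
  A^-4 * (6*d^3) = -6*A^2 - 18*A^-2 - 18*A^-6 - 6*A^-10
  A^-6 * (d^4) = A^2 + 4*A^-2 + 6*A^-6 + 4*A^-10 + A^-14
Summing the groups: <K> = A^10 + 2*A^2 - 2*A^-2 + A^-6 - 2*A^-10 + A^-14

Answer: A^10 + 2*A^2 - 2*A^-2 + A^-6 - 2*A^-10 + A^-14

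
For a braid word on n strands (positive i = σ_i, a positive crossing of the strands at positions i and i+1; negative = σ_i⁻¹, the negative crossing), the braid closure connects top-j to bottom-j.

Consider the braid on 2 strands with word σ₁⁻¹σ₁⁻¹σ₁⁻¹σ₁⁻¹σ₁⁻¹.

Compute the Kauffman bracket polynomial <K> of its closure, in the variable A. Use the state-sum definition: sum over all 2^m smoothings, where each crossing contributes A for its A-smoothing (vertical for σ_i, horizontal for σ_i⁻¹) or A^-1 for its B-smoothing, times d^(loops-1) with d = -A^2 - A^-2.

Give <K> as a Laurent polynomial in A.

A^13 - A^9 + A^5 - A - A^-7

Derivation:
Braid: s1^-1 s1^-1 s1^-1 s1^-1 s1^-1 on 2 strands, 5 crossings.
Writhe w = (#positive) - (#negative) = 0 - 5 = -5.
Computing the Kauffman bracket via state sum. There are 2^5 = 32 states.
For each crossing: s=0 is the vertical smoothing, s=1 horizontal. Crossing k contributes A^(sign_k * (1 - 2*s_k)); loop factor d = -A^2 - A^-2.
  state 00000: A-exp=-5, loops=2, term = A^-5 * d^1
  state 00001: A-exp=-3, loops=1, term = A^-3 * d^0
  state 00010: A-exp=-3, loops=1, term = A^-3 * d^0
  state 00011: A-exp=-1, loops=2, term = A^-1 * d^1
  state 00100: A-exp=-3, loops=1, term = A^-3 * d^0
  state 00101: A-exp=-1, loops=2, term = A^-1 * d^1
  state 00110: A-exp=-1, loops=2, term = A^-1 * d^1
  state 00111: A-exp=+1, loops=3, term = A^1 * d^2
  state 01000: A-exp=-3, loops=1, term = A^-3 * d^0
  state 01001: A-exp=-1, loops=2, term = A^-1 * d^1
  state 01010: A-exp=-1, loops=2, term = A^-1 * d^1
  state 01011: A-exp=+1, loops=3, term = A^1 * d^2
  state 01100: A-exp=-1, loops=2, term = A^-1 * d^1
  state 01101: A-exp=+1, loops=3, term = A^1 * d^2
  state 01110: A-exp=+1, loops=3, term = A^1 * d^2
  state 01111: A-exp=+3, loops=4, term = A^3 * d^3
  state 10000: A-exp=-3, loops=1, term = A^-3 * d^0
  state 10001: A-exp=-1, loops=2, term = A^-1 * d^1
  state 10010: A-exp=-1, loops=2, term = A^-1 * d^1
  state 10011: A-exp=+1, loops=3, term = A^1 * d^2
  state 10100: A-exp=-1, loops=2, term = A^-1 * d^1
  state 10101: A-exp=+1, loops=3, term = A^1 * d^2
  state 10110: A-exp=+1, loops=3, term = A^1 * d^2
  state 10111: A-exp=+3, loops=4, term = A^3 * d^3
  state 11000: A-exp=-1, loops=2, term = A^-1 * d^1
  state 11001: A-exp=+1, loops=3, term = A^1 * d^2
  state 11010: A-exp=+1, loops=3, term = A^1 * d^2
  state 11011: A-exp=+3, loops=4, term = A^3 * d^3
  state 11100: A-exp=+1, loops=3, term = A^1 * d^2
  state 11101: A-exp=+3, loops=4, term = A^3 * d^3
  state 11110: A-exp=+3, loops=4, term = A^3 * d^3
  state 11111: A-exp=+5, loops=5, term = A^5 * d^4
Collect the terms by A-exponent (count of states per loop number):
Powers of d = -A^2 - A^-2: d^2 = A^4 + 2 + A^-4; d^3 = -A^6 - 3*A^2 - 3*A^-2 - A^-6; d^4 = A^8 + 4*A^4 + 6 + 4*A^-4 + A^-8.
  A^5 * (d^4) = A^13 + 4*A^9 + 6*A^5 + 4*A + A^-3
  A^3 * (5*d^3) = -5*A^9 - 15*A^5 - 15*A - 5*A^-3
  A^1 * (10*d^2) = 10*A^5 + 20*A + 10*A^-3
  A^-1 * (10*d) = -10*A - 10*A^-3
  A^-3 * (5) = 5*A^-3
  A^-5 * (d) = -A^-3 - A^-7
Summing the groups: <K> = A^13 - A^9 + A^5 - A - A^-7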